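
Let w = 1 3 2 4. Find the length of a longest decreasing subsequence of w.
2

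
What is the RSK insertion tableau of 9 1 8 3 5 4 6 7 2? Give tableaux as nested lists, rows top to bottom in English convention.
Insert 9: appended to row 1. P = [[9]].
Insert 1: 1 bumps 9 from row 1; 9 starts row 2. P = [[1], [9]].
Insert 8: appended to row 1. P = [[1, 8], [9]].
Insert 3: 3 bumps 8 from row 1; 8 bumps 9 from row 2; 9 starts row 3. P = [[1, 3], [8], [9]].
Insert 5: appended to row 1. P = [[1, 3, 5], [8], [9]].
Insert 4: 4 bumps 5 from row 1; 5 bumps 8 from row 2; 8 bumps 9 from row 3; 9 starts row 4. P = [[1, 3, 4], [5], [8], [9]].
Insert 6: appended to row 1. P = [[1, 3, 4, 6], [5], [8], [9]].
Insert 7: appended to row 1. P = [[1, 3, 4, 6, 7], [5], [8], [9]].
Insert 2: 2 bumps 3 from row 1; 3 bumps 5 from row 2; 5 bumps 8 from row 3; 8 bumps 9 from row 4; 9 starts row 5. P = [[1, 2, 4, 6, 7], [3], [5], [8], [9]].

So P = [[1, 2, 4, 6, 7], [3], [5], [8], [9]].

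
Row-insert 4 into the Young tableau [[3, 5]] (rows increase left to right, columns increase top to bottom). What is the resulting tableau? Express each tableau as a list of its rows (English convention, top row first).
In row 1, 4 replaces 5 (the leftmost entry greater than 4); 5 is bumped to row 2. 5 starts a new row 2. The new tableau is [[3, 4], [5]].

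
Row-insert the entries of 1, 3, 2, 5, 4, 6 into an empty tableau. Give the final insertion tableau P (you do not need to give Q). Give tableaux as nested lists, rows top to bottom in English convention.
After inserting 1: P = [[1]].
After inserting 3: P = [[1, 3]].
After inserting 2: P = [[1, 2], [3]].
After inserting 5: P = [[1, 2, 5], [3]].
After inserting 4: P = [[1, 2, 4], [3, 5]].
After inserting 6: P = [[1, 2, 4, 6], [3, 5]].

So P = [[1, 2, 4, 6], [3, 5]].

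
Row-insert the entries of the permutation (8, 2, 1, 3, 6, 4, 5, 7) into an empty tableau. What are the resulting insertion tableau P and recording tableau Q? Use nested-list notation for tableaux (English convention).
P = [[1, 3, 4, 5, 7], [2, 6], [8]], Q = [[1, 4, 5, 7, 8], [2, 6], [3]]

Insert each entry of the permutation into P by Schensted row insertion, recording in Q the position of each new cell.

Insert 8: appended to row 1. P = [[8]].
Insert 2: 2 bumps 8 from row 1; 8 starts row 2. P = [[2], [8]].
Insert 1: 1 bumps 2 from row 1; 2 bumps 8 from row 2; 8 starts row 3. P = [[1], [2], [8]].
Insert 3: appended to row 1. P = [[1, 3], [2], [8]].
Insert 6: appended to row 1. P = [[1, 3, 6], [2], [8]].
Insert 4: 4 bumps 6 from row 1; 6 appends to row 2. P = [[1, 3, 4], [2, 6], [8]].
Insert 5: appended to row 1. P = [[1, 3, 4, 5], [2, 6], [8]].
Insert 7: appended to row 1. P = [[1, 3, 4, 5, 7], [2, 6], [8]].

So P = [[1, 3, 4, 5, 7], [2, 6], [8]], Q = [[1, 4, 5, 7, 8], [2, 6], [3]].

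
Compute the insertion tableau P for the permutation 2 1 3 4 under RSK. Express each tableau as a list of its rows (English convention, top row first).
P = [[1, 3, 4], [2]]

Insert 2: appended to row 1. P = [[2]].
Insert 1: 1 bumps 2 from row 1; 2 starts row 2. P = [[1], [2]].
Insert 3: appended to row 1. P = [[1, 3], [2]].
Insert 4: appended to row 1. P = [[1, 3, 4], [2]].

So P = [[1, 3, 4], [2]].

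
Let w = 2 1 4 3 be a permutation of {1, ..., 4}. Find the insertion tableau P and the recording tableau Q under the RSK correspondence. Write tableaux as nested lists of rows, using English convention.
P = [[1, 3], [2, 4]], Q = [[1, 3], [2, 4]]

Insert each entry of the permutation into P by Schensted row insertion, recording in Q the position of each new cell.

Insert 2: appended to row 1. P = [[2]].
Insert 1: 1 bumps 2 from row 1; 2 starts row 2. P = [[1], [2]].
Insert 4: appended to row 1. P = [[1, 4], [2]].
Insert 3: 3 bumps 4 from row 1; 4 appends to row 2. P = [[1, 3], [2, 4]].

So P = [[1, 3], [2, 4]], Q = [[1, 3], [2, 4]].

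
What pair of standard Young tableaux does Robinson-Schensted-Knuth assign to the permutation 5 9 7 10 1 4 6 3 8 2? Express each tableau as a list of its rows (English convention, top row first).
Insert each entry of the permutation into P by Schensted row insertion, recording in Q the position of each new cell.

Insert 5: appended to row 1. P = [[5]].
Insert 9: appended to row 1. P = [[5, 9]].
Insert 7: 7 bumps 9 from row 1; 9 starts row 2. P = [[5, 7], [9]].
Insert 10: appended to row 1. P = [[5, 7, 10], [9]].
Insert 1: 1 bumps 5 from row 1; 5 bumps 9 from row 2; 9 starts row 3. P = [[1, 7, 10], [5], [9]].
Insert 4: 4 bumps 7 from row 1; 7 appends to row 2. P = [[1, 4, 10], [5, 7], [9]].
Insert 6: 6 bumps 10 from row 1; 10 appends to row 2. P = [[1, 4, 6], [5, 7, 10], [9]].
Insert 3: 3 bumps 4 from row 1; 4 bumps 5 from row 2; 5 bumps 9 from row 3; 9 starts row 4. P = [[1, 3, 6], [4, 7, 10], [5], [9]].
Insert 8: appended to row 1. P = [[1, 3, 6, 8], [4, 7, 10], [5], [9]].
Insert 2: 2 bumps 3 from row 1; 3 bumps 4 from row 2; 4 bumps 5 from row 3; 5 bumps 9 from row 4; 9 starts row 5. P = [[1, 2, 6, 8], [3, 7, 10], [4], [5], [9]].

So P = [[1, 2, 6, 8], [3, 7, 10], [4], [5], [9]], Q = [[1, 2, 4, 9], [3, 6, 7], [5], [8], [10]].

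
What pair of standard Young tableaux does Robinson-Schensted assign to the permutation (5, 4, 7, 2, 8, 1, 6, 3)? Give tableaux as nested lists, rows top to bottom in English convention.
Insert each entry of the permutation into P by Schensted row insertion, recording in Q the position of each new cell.

After inserting 5: P = [[5]].
After inserting 4: P = [[4], [5]].
After inserting 7: P = [[4, 7], [5]].
After inserting 2: P = [[2, 7], [4], [5]].
After inserting 8: P = [[2, 7, 8], [4], [5]].
After inserting 1: P = [[1, 7, 8], [2], [4], [5]].
After inserting 6: P = [[1, 6, 8], [2, 7], [4], [5]].
After inserting 3: P = [[1, 3, 8], [2, 6], [4, 7], [5]].

So P = [[1, 3, 8], [2, 6], [4, 7], [5]], Q = [[1, 3, 5], [2, 7], [4, 8], [6]].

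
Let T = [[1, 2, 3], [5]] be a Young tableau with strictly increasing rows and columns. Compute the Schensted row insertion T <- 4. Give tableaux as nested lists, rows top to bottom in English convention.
[[1, 2, 3, 4], [5]]

4 is larger than every entry of row 1, so it is appended to row 1. The new tableau is [[1, 2, 3, 4], [5]].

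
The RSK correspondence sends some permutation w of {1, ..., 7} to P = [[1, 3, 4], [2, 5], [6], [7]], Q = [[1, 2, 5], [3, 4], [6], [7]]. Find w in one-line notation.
2 7 1 3 6 5 4

Reverse the RSK construction: for i from n down to 1, find the cell of Q containing i, remove the entry at that cell from P, and reverse-bump it up through P; the value ejected from row 1 is w(i).

Step i=7: Q has 7 at row 4, column 1; remove 7 from row 4 of P and reverse-bump: 7 enters row 3 and ejects 6; 6 enters row 2 and ejects 5; 5 enters row 1 and ejects 4. So w(7) = 4. P is now [[1, 3, 5], [2, 6], [7]].
Step i=6: Q has 6 at row 3, column 1; remove 7 from row 3 of P and reverse-bump: 7 enters row 2 and ejects 6; 6 enters row 1 and ejects 5. So w(6) = 5. P is now [[1, 3, 6], [2, 7]].
Step i=5: Q has 5 at row 1, column 3; remove that cell from P, ejecting 6. So w(5) = 6. P is now [[1, 3], [2, 7]].
Step i=4: Q has 4 at row 2, column 2; remove 7 from row 2 of P and reverse-bump: 7 enters row 1 and ejects 3. So w(4) = 3. P is now [[1, 7], [2]].
Step i=3: Q has 3 at row 2, column 1; remove 2 from row 2 of P and reverse-bump: 2 enters row 1 and ejects 1. So w(3) = 1. P is now [[2, 7]].
Step i=2: Q has 2 at row 1, column 2; remove that cell from P, ejecting 7. So w(2) = 7. P is now [[2]].
Step i=1: Q has 1 at row 1, column 1; remove that cell from P, ejecting 2. So w(1) = 2. P is now [].

So w = 2 7 1 3 6 5 4.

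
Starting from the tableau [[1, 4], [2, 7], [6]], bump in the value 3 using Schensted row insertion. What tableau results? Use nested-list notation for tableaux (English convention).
In row 1, 3 replaces 4 (the leftmost entry greater than 3); 4 is bumped to row 2. In row 2, 4 replaces 7 (the leftmost entry greater than 4); 7 is bumped to row 3. 7 is appended to row 3. The new tableau is [[1, 3], [2, 4], [6, 7]].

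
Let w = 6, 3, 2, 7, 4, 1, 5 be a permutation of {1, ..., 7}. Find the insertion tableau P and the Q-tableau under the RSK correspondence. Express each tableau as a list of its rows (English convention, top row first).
P = [[1, 4, 5], [2, 7], [3], [6]], Q = [[1, 4, 7], [2, 5], [3], [6]]

Insert each entry of the permutation into P by Schensted row insertion, recording in Q the position of each new cell.

Insert 6: appended to row 1. P = [[6]], Q = [[1]].
Insert 3: 3 bumps 6 from row 1; 6 starts row 2. P = [[3], [6]], Q = [[1], [2]].
Insert 2: 2 bumps 3 from row 1; 3 bumps 6 from row 2; 6 starts row 3. P = [[2], [3], [6]], Q = [[1], [2], [3]].
Insert 7: appended to row 1. P = [[2, 7], [3], [6]], Q = [[1, 4], [2], [3]].
Insert 4: 4 bumps 7 from row 1; 7 appends to row 2. P = [[2, 4], [3, 7], [6]], Q = [[1, 4], [2, 5], [3]].
Insert 1: 1 bumps 2 from row 1; 2 bumps 3 from row 2; 3 bumps 6 from row 3; 6 starts row 4. P = [[1, 4], [2, 7], [3], [6]], Q = [[1, 4], [2, 5], [3], [6]].
Insert 5: appended to row 1. P = [[1, 4, 5], [2, 7], [3], [6]], Q = [[1, 4, 7], [2, 5], [3], [6]].

So P = [[1, 4, 5], [2, 7], [3], [6]], Q = [[1, 4, 7], [2, 5], [3], [6]].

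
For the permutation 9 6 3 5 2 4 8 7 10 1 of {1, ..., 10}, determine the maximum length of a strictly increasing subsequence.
4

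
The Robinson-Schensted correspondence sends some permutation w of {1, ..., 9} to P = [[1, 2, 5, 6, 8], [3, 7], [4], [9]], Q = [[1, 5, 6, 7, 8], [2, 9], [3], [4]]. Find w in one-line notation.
9 4 3 1 2 5 7 8 6

Reverse the RSK construction: for i from n down to 1, find the cell of Q containing i, remove the entry at that cell from P, and reverse-bump it up through P; the value ejected from row 1 is w(i).

Step i=9: Q has 9 at row 2, column 2; remove 7 from row 2 of P and reverse-bump: 7 enters row 1 and ejects 6. So w(9) = 6. P is now [[1, 2, 5, 7, 8], [3], [4], [9]].
Step i=8: Q has 8 at row 1, column 5; remove that cell from P, ejecting 8. So w(8) = 8. P is now [[1, 2, 5, 7], [3], [4], [9]].
Step i=7: Q has 7 at row 1, column 4; remove that cell from P, ejecting 7. So w(7) = 7. P is now [[1, 2, 5], [3], [4], [9]].
Step i=6: Q has 6 at row 1, column 3; remove that cell from P, ejecting 5. So w(6) = 5. P is now [[1, 2], [3], [4], [9]].
Step i=5: Q has 5 at row 1, column 2; remove that cell from P, ejecting 2. So w(5) = 2. P is now [[1], [3], [4], [9]].
Step i=4: Q has 4 at row 4, column 1; remove 9 from row 4 of P and reverse-bump: 9 enters row 3 and ejects 4; 4 enters row 2 and ejects 3; 3 enters row 1 and ejects 1. So w(4) = 1. P is now [[3], [4], [9]].
Step i=3: Q has 3 at row 3, column 1; remove 9 from row 3 of P and reverse-bump: 9 enters row 2 and ejects 4; 4 enters row 1 and ejects 3. So w(3) = 3. P is now [[4], [9]].
Step i=2: Q has 2 at row 2, column 1; remove 9 from row 2 of P and reverse-bump: 9 enters row 1 and ejects 4. So w(2) = 4. P is now [[9]].
Step i=1: Q has 1 at row 1, column 1; remove that cell from P, ejecting 9. So w(1) = 9. P is now [].

So w = 9 4 3 1 2 5 7 8 6.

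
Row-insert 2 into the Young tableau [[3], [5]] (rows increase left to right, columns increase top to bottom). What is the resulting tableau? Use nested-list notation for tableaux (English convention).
In row 1, 2 replaces 3 (the leftmost entry greater than 2); 3 is bumped to row 2. In row 2, 3 replaces 5 (the leftmost entry greater than 3); 5 is bumped to row 3. 5 starts a new row 3. The new tableau is [[2], [3], [5]].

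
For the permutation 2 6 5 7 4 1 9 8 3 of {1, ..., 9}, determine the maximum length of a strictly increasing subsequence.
4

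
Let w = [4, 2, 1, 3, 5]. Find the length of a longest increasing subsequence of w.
3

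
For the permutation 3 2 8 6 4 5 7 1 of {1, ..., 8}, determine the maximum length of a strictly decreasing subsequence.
4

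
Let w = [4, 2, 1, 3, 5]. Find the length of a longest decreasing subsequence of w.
3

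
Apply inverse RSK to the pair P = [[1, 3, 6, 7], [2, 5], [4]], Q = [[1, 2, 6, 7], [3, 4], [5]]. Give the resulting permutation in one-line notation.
4 5 2 3 1 6 7

Reverse the RSK construction: for i from n down to 1, find the cell of Q containing i, remove the entry at that cell from P, and reverse-bump it up through P; the value ejected from row 1 is w(i).

Step i=7: Q has 7 at row 1, column 4; remove that cell from P, ejecting 7. So w(7) = 7. P is now [[1, 3, 6], [2, 5], [4]].
Step i=6: Q has 6 at row 1, column 3; remove that cell from P, ejecting 6. So w(6) = 6. P is now [[1, 3], [2, 5], [4]].
Step i=5: Q has 5 at row 3, column 1; remove 4 from row 3 of P and reverse-bump: 4 enters row 2 and ejects 2; 2 enters row 1 and ejects 1. So w(5) = 1. P is now [[2, 3], [4, 5]].
Step i=4: Q has 4 at row 2, column 2; remove 5 from row 2 of P and reverse-bump: 5 enters row 1 and ejects 3. So w(4) = 3. P is now [[2, 5], [4]].
Step i=3: Q has 3 at row 2, column 1; remove 4 from row 2 of P and reverse-bump: 4 enters row 1 and ejects 2. So w(3) = 2. P is now [[4, 5]].
Step i=2: Q has 2 at row 1, column 2; remove that cell from P, ejecting 5. So w(2) = 5. P is now [[4]].
Step i=1: Q has 1 at row 1, column 1; remove that cell from P, ejecting 4. So w(1) = 4. P is now [].

So w = 4 5 2 3 1 6 7.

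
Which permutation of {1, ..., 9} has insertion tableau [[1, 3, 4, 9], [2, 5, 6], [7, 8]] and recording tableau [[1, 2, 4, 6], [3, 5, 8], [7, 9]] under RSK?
Reverse RSK: for i = n, n-1, ..., 1, locate i in Q, remove the corresponding corner cell from P, and reverse-bump its entry up through P; the value ejected from row 1 is w(i).

So w = 2 7 1 8 5 9 3 6 4.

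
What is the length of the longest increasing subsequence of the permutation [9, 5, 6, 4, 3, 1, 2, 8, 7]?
3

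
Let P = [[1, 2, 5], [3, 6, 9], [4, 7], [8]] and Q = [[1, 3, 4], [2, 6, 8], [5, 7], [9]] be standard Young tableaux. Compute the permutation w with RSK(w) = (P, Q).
4 3 8 9 1 7 2 6 5

Reverse the RSK construction: for i from n down to 1, find the cell of Q containing i, remove the entry at that cell from P, and reverse-bump it up through P; the value ejected from row 1 is w(i).

Step i=9: Q has 9 at row 4, column 1; remove 8 from row 4 of P and reverse-bump: 8 enters row 3 and ejects 7; 7 enters row 2 and ejects 6; 6 enters row 1 and ejects 5. So w(9) = 5. P is now [[1, 2, 6], [3, 7, 9], [4, 8]].
Step i=8: Q has 8 at row 2, column 3; remove 9 from row 2 of P and reverse-bump: 9 enters row 1 and ejects 6. So w(8) = 6. P is now [[1, 2, 9], [3, 7], [4, 8]].
Step i=7: Q has 7 at row 3, column 2; remove 8 from row 3 of P and reverse-bump: 8 enters row 2 and ejects 7; 7 enters row 1 and ejects 2. So w(7) = 2. P is now [[1, 7, 9], [3, 8], [4]].
Step i=6: Q has 6 at row 2, column 2; remove 8 from row 2 of P and reverse-bump: 8 enters row 1 and ejects 7. So w(6) = 7. P is now [[1, 8, 9], [3], [4]].
Step i=5: Q has 5 at row 3, column 1; remove 4 from row 3 of P and reverse-bump: 4 enters row 2 and ejects 3; 3 enters row 1 and ejects 1. So w(5) = 1. P is now [[3, 8, 9], [4]].
Step i=4: Q has 4 at row 1, column 3; remove that cell from P, ejecting 9. So w(4) = 9. P is now [[3, 8], [4]].
Step i=3: Q has 3 at row 1, column 2; remove that cell from P, ejecting 8. So w(3) = 8. P is now [[3], [4]].
Step i=2: Q has 2 at row 2, column 1; remove 4 from row 2 of P and reverse-bump: 4 enters row 1 and ejects 3. So w(2) = 3. P is now [[4]].
Step i=1: Q has 1 at row 1, column 1; remove that cell from P, ejecting 4. So w(1) = 4. P is now [].

So w = 4 3 8 9 1 7 2 6 5.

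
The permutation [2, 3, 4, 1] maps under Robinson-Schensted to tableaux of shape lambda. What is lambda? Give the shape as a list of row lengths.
Row-insert each entry into an empty tableau.

After inserting 2: P = [[2]].
After inserting 3: P = [[2, 3]].
After inserting 4: P = [[2, 3, 4]].
After inserting 1: P = [[1, 3, 4], [2]].

The final insertion tableau P = [[1, 3, 4], [2]] has shape [3, 1].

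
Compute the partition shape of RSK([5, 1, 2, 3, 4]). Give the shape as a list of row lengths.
Row-insert each entry into an empty tableau.

After inserting 5: P = [[5]].
After inserting 1: P = [[1], [5]].
After inserting 2: P = [[1, 2], [5]].
After inserting 3: P = [[1, 2, 3], [5]].
After inserting 4: P = [[1, 2, 3, 4], [5]].

The final insertion tableau P = [[1, 2, 3, 4], [5]] has shape [4, 1].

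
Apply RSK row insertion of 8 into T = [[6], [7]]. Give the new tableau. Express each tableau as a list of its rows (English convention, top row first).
[[6, 8], [7]]

8 is larger than every entry of row 1, so it is appended to row 1. The new tableau is [[6, 8], [7]].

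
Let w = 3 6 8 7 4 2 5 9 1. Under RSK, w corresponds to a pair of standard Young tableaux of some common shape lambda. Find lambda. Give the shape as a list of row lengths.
[4, 2, 1, 1, 1]

Row-insert each entry into an empty tableau.

After inserting 3: P = [[3]].
After inserting 6: P = [[3, 6]].
After inserting 8: P = [[3, 6, 8]].
After inserting 7: P = [[3, 6, 7], [8]].
After inserting 4: P = [[3, 4, 7], [6], [8]].
After inserting 2: P = [[2, 4, 7], [3], [6], [8]].
After inserting 5: P = [[2, 4, 5], [3, 7], [6], [8]].
After inserting 9: P = [[2, 4, 5, 9], [3, 7], [6], [8]].
After inserting 1: P = [[1, 4, 5, 9], [2, 7], [3], [6], [8]].

The final insertion tableau P = [[1, 4, 5, 9], [2, 7], [3], [6], [8]] has shape [4, 2, 1, 1, 1].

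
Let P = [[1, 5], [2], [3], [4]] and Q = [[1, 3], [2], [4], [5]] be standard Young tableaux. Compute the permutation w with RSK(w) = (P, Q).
4 3 5 2 1

Reverse the RSK construction: for i from n down to 1, find the cell of Q containing i, remove the entry at that cell from P, and reverse-bump it up through P; the value ejected from row 1 is w(i).

Step i=5: Q has 5 at row 4, column 1; remove 4 from row 4 of P and reverse-bump: 4 enters row 3 and ejects 3; 3 enters row 2 and ejects 2; 2 enters row 1 and ejects 1. So w(5) = 1. P is now [[2, 5], [3], [4]].
Step i=4: Q has 4 at row 3, column 1; remove 4 from row 3 of P and reverse-bump: 4 enters row 2 and ejects 3; 3 enters row 1 and ejects 2. So w(4) = 2. P is now [[3, 5], [4]].
Step i=3: Q has 3 at row 1, column 2; remove that cell from P, ejecting 5. So w(3) = 5. P is now [[3], [4]].
Step i=2: Q has 2 at row 2, column 1; remove 4 from row 2 of P and reverse-bump: 4 enters row 1 and ejects 3. So w(2) = 3. P is now [[4]].
Step i=1: Q has 1 at row 1, column 1; remove that cell from P, ejecting 4. So w(1) = 4. P is now [].

So w = 4 3 5 2 1.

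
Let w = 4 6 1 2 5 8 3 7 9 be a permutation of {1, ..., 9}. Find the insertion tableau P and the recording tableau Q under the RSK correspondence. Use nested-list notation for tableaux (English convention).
P = [[1, 2, 3, 7, 9], [4, 5, 8], [6]], Q = [[1, 2, 5, 6, 9], [3, 4, 8], [7]]

Insert each entry of the permutation into P by Schensted row insertion, recording in Q the position of each new cell.

Insert 4: appended to row 1. P = [[4]], Q = [[1]].
Insert 6: appended to row 1. P = [[4, 6]], Q = [[1, 2]].
Insert 1: 1 bumps 4 from row 1; 4 starts row 2. P = [[1, 6], [4]], Q = [[1, 2], [3]].
Insert 2: 2 bumps 6 from row 1; 6 appends to row 2. P = [[1, 2], [4, 6]], Q = [[1, 2], [3, 4]].
Insert 5: appended to row 1. P = [[1, 2, 5], [4, 6]], Q = [[1, 2, 5], [3, 4]].
Insert 8: appended to row 1. P = [[1, 2, 5, 8], [4, 6]], Q = [[1, 2, 5, 6], [3, 4]].
Insert 3: 3 bumps 5 from row 1; 5 bumps 6 from row 2; 6 starts row 3. P = [[1, 2, 3, 8], [4, 5], [6]], Q = [[1, 2, 5, 6], [3, 4], [7]].
Insert 7: 7 bumps 8 from row 1; 8 appends to row 2. P = [[1, 2, 3, 7], [4, 5, 8], [6]], Q = [[1, 2, 5, 6], [3, 4, 8], [7]].
Insert 9: appended to row 1. P = [[1, 2, 3, 7, 9], [4, 5, 8], [6]], Q = [[1, 2, 5, 6, 9], [3, 4, 8], [7]].

So P = [[1, 2, 3, 7, 9], [4, 5, 8], [6]], Q = [[1, 2, 5, 6, 9], [3, 4, 8], [7]].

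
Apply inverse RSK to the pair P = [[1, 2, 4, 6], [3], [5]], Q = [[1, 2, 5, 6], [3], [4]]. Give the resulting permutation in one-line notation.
Reverse the RSK construction: for i from n down to 1, find the cell of Q containing i, remove the entry at that cell from P, and reverse-bump it up through P; the value ejected from row 1 is w(i).

Step i=6: Q has 6 at row 1, column 4; remove that cell from P, ejecting 6. So w(6) = 6. P is now [[1, 2, 4], [3], [5]].
Step i=5: Q has 5 at row 1, column 3; remove that cell from P, ejecting 4. So w(5) = 4. P is now [[1, 2], [3], [5]].
Step i=4: Q has 4 at row 3, column 1; remove 5 from row 3 of P and reverse-bump: 5 enters row 2 and ejects 3; 3 enters row 1 and ejects 2. So w(4) = 2. P is now [[1, 3], [5]].
Step i=3: Q has 3 at row 2, column 1; remove 5 from row 2 of P and reverse-bump: 5 enters row 1 and ejects 3. So w(3) = 3. P is now [[1, 5]].
Step i=2: Q has 2 at row 1, column 2; remove that cell from P, ejecting 5. So w(2) = 5. P is now [[1]].
Step i=1: Q has 1 at row 1, column 1; remove that cell from P, ejecting 1. So w(1) = 1. P is now [].

So w = 1 5 3 2 4 6.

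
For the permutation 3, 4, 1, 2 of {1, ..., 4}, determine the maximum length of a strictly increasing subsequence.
2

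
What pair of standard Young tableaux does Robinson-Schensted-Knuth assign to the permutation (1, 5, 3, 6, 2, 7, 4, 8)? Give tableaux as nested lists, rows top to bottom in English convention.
Insert each entry of the permutation into P by Schensted row insertion, recording in Q the position of each new cell.

Insert 1: appended to row 1. P = [[1]].
Insert 5: appended to row 1. P = [[1, 5]].
Insert 3: 3 bumps 5 from row 1; 5 starts row 2. P = [[1, 3], [5]].
Insert 6: appended to row 1. P = [[1, 3, 6], [5]].
Insert 2: 2 bumps 3 from row 1; 3 bumps 5 from row 2; 5 starts row 3. P = [[1, 2, 6], [3], [5]].
Insert 7: appended to row 1. P = [[1, 2, 6, 7], [3], [5]].
Insert 4: 4 bumps 6 from row 1; 6 appends to row 2. P = [[1, 2, 4, 7], [3, 6], [5]].
Insert 8: appended to row 1. P = [[1, 2, 4, 7, 8], [3, 6], [5]].

So P = [[1, 2, 4, 7, 8], [3, 6], [5]], Q = [[1, 2, 4, 6, 8], [3, 7], [5]].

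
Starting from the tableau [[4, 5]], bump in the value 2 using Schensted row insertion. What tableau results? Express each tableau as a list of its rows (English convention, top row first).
In row 1, 2 replaces 4 (the leftmost entry greater than 2); 4 is bumped to row 2. 4 starts a new row 2. The new tableau is [[2, 5], [4]].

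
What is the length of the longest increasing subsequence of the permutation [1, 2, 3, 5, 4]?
4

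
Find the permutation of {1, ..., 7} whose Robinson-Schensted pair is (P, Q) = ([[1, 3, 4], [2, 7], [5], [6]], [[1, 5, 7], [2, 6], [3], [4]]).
Reverse the RSK construction: for i from n down to 1, find the cell of Q containing i, remove the entry at that cell from P, and reverse-bump it up through P; the value ejected from row 1 is w(i).

Step i=7: Q has 7 at row 1, column 3; remove that cell from P, ejecting 4. So w(7) = 4. P is now [[1, 3], [2, 7], [5], [6]].
Step i=6: Q has 6 at row 2, column 2; remove 7 from row 2 of P and reverse-bump: 7 enters row 1 and ejects 3. So w(6) = 3. P is now [[1, 7], [2], [5], [6]].
Step i=5: Q has 5 at row 1, column 2; remove that cell from P, ejecting 7. So w(5) = 7. P is now [[1], [2], [5], [6]].
Step i=4: Q has 4 at row 4, column 1; remove 6 from row 4 of P and reverse-bump: 6 enters row 3 and ejects 5; 5 enters row 2 and ejects 2; 2 enters row 1 and ejects 1. So w(4) = 1. P is now [[2], [5], [6]].
Step i=3: Q has 3 at row 3, column 1; remove 6 from row 3 of P and reverse-bump: 6 enters row 2 and ejects 5; 5 enters row 1 and ejects 2. So w(3) = 2. P is now [[5], [6]].
Step i=2: Q has 2 at row 2, column 1; remove 6 from row 2 of P and reverse-bump: 6 enters row 1 and ejects 5. So w(2) = 5. P is now [[6]].
Step i=1: Q has 1 at row 1, column 1; remove that cell from P, ejecting 6. So w(1) = 6. P is now [].

So w = 6 5 2 1 7 3 4.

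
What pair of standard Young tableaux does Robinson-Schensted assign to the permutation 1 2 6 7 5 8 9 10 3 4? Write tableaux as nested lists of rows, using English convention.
P = [[1, 2, 3, 4, 8, 9, 10], [5, 7], [6]], Q = [[1, 2, 3, 4, 6, 7, 8], [5, 10], [9]]

Insert each entry of the permutation into P by Schensted row insertion, recording in Q the position of each new cell.

Insert 1: appended to row 1. P = [[1]], Q = [[1]].
Insert 2: appended to row 1. P = [[1, 2]], Q = [[1, 2]].
Insert 6: appended to row 1. P = [[1, 2, 6]], Q = [[1, 2, 3]].
Insert 7: appended to row 1. P = [[1, 2, 6, 7]], Q = [[1, 2, 3, 4]].
Insert 5: 5 bumps 6 from row 1; 6 starts row 2. P = [[1, 2, 5, 7], [6]], Q = [[1, 2, 3, 4], [5]].
Insert 8: appended to row 1. P = [[1, 2, 5, 7, 8], [6]], Q = [[1, 2, 3, 4, 6], [5]].
Insert 9: appended to row 1. P = [[1, 2, 5, 7, 8, 9], [6]], Q = [[1, 2, 3, 4, 6, 7], [5]].
Insert 10: appended to row 1. P = [[1, 2, 5, 7, 8, 9, 10], [6]], Q = [[1, 2, 3, 4, 6, 7, 8], [5]].
Insert 3: 3 bumps 5 from row 1; 5 bumps 6 from row 2; 6 starts row 3. P = [[1, 2, 3, 7, 8, 9, 10], [5], [6]], Q = [[1, 2, 3, 4, 6, 7, 8], [5], [9]].
Insert 4: 4 bumps 7 from row 1; 7 appends to row 2. P = [[1, 2, 3, 4, 8, 9, 10], [5, 7], [6]], Q = [[1, 2, 3, 4, 6, 7, 8], [5, 10], [9]].

So P = [[1, 2, 3, 4, 8, 9, 10], [5, 7], [6]], Q = [[1, 2, 3, 4, 6, 7, 8], [5, 10], [9]].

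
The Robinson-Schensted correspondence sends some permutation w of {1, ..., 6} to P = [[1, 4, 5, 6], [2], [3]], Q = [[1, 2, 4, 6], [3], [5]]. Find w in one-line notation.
Reverse the RSK construction: for i from n down to 1, find the cell of Q containing i, remove the entry at that cell from P, and reverse-bump it up through P; the value ejected from row 1 is w(i).

Step i=6: Q has 6 at row 1, column 4; remove that cell from P, ejecting 6. So w(6) = 6. P is now [[1, 4, 5], [2], [3]].
Step i=5: Q has 5 at row 3, column 1; remove 3 from row 3 of P and reverse-bump: 3 enters row 2 and ejects 2; 2 enters row 1 and ejects 1. So w(5) = 1. P is now [[2, 4, 5], [3]].
Step i=4: Q has 4 at row 1, column 3; remove that cell from P, ejecting 5. So w(4) = 5. P is now [[2, 4], [3]].
Step i=3: Q has 3 at row 2, column 1; remove 3 from row 2 of P and reverse-bump: 3 enters row 1 and ejects 2. So w(3) = 2. P is now [[3, 4]].
Step i=2: Q has 2 at row 1, column 2; remove that cell from P, ejecting 4. So w(2) = 4. P is now [[3]].
Step i=1: Q has 1 at row 1, column 1; remove that cell from P, ejecting 3. So w(1) = 3. P is now [].

So w = 3 4 2 5 1 6.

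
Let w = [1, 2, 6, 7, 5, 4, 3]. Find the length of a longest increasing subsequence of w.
4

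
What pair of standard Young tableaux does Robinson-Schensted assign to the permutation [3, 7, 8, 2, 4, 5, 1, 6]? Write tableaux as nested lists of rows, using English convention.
Insert each entry of the permutation into P by Schensted row insertion, recording in Q the position of each new cell.

Insert 3: appended to row 1. P = [[3]].
Insert 7: appended to row 1. P = [[3, 7]].
Insert 8: appended to row 1. P = [[3, 7, 8]].
Insert 2: 2 bumps 3 from row 1; 3 starts row 2. P = [[2, 7, 8], [3]].
Insert 4: 4 bumps 7 from row 1; 7 appends to row 2. P = [[2, 4, 8], [3, 7]].
Insert 5: 5 bumps 8 from row 1; 8 appends to row 2. P = [[2, 4, 5], [3, 7, 8]].
Insert 1: 1 bumps 2 from row 1; 2 bumps 3 from row 2; 3 starts row 3. P = [[1, 4, 5], [2, 7, 8], [3]].
Insert 6: appended to row 1. P = [[1, 4, 5, 6], [2, 7, 8], [3]].

So P = [[1, 4, 5, 6], [2, 7, 8], [3]], Q = [[1, 2, 3, 8], [4, 5, 6], [7]].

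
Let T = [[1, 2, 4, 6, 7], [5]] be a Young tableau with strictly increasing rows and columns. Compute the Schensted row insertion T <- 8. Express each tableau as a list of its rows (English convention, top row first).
8 is larger than every entry of row 1, so it is appended to row 1. The new tableau is [[1, 2, 4, 6, 7, 8], [5]].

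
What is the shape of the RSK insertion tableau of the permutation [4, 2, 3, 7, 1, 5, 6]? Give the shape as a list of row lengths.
[4, 2, 1]

Row-insert each entry into an empty tableau.

After inserting 4: P = [[4]].
After inserting 2: P = [[2], [4]].
After inserting 3: P = [[2, 3], [4]].
After inserting 7: P = [[2, 3, 7], [4]].
After inserting 1: P = [[1, 3, 7], [2], [4]].
After inserting 5: P = [[1, 3, 5], [2, 7], [4]].
After inserting 6: P = [[1, 3, 5, 6], [2, 7], [4]].

The final insertion tableau P = [[1, 3, 5, 6], [2, 7], [4]] has shape [4, 2, 1].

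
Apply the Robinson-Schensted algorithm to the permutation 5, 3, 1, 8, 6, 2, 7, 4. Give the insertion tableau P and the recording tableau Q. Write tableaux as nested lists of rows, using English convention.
Insert each entry of the permutation into P by Schensted row insertion, recording in Q the position of each new cell.

Insert 5: appended to row 1. P = [[5]].
Insert 3: 3 bumps 5 from row 1; 5 starts row 2. P = [[3], [5]].
Insert 1: 1 bumps 3 from row 1; 3 bumps 5 from row 2; 5 starts row 3. P = [[1], [3], [5]].
Insert 8: appended to row 1. P = [[1, 8], [3], [5]].
Insert 6: 6 bumps 8 from row 1; 8 appends to row 2. P = [[1, 6], [3, 8], [5]].
Insert 2: 2 bumps 6 from row 1; 6 bumps 8 from row 2; 8 appends to row 3. P = [[1, 2], [3, 6], [5, 8]].
Insert 7: appended to row 1. P = [[1, 2, 7], [3, 6], [5, 8]].
Insert 4: 4 bumps 7 from row 1; 7 appends to row 2. P = [[1, 2, 4], [3, 6, 7], [5, 8]].

So P = [[1, 2, 4], [3, 6, 7], [5, 8]], Q = [[1, 4, 7], [2, 5, 8], [3, 6]].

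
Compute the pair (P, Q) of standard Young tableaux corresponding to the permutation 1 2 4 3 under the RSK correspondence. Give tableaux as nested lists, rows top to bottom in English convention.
P = [[1, 2, 3], [4]], Q = [[1, 2, 3], [4]]

Insert each entry of the permutation into P by Schensted row insertion, recording in Q the position of each new cell.

After inserting 1: P = [[1]].
After inserting 2: P = [[1, 2]].
After inserting 4: P = [[1, 2, 4]].
After inserting 3: P = [[1, 2, 3], [4]].

So P = [[1, 2, 3], [4]], Q = [[1, 2, 3], [4]].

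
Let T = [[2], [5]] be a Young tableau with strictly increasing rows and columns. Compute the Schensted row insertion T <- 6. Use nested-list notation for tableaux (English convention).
6 is larger than every entry of row 1, so it is appended to row 1. The new tableau is [[2, 6], [5]].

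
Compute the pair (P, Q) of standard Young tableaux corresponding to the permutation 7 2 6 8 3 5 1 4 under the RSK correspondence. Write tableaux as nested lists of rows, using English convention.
P = [[1, 3, 4], [2, 5], [6, 8], [7]], Q = [[1, 3, 4], [2, 6], [5, 8], [7]]

Insert each entry of the permutation into P by Schensted row insertion, recording in Q the position of each new cell.

Insert 7: appended to row 1. P = [[7]], Q = [[1]].
Insert 2: 2 bumps 7 from row 1; 7 starts row 2. P = [[2], [7]], Q = [[1], [2]].
Insert 6: appended to row 1. P = [[2, 6], [7]], Q = [[1, 3], [2]].
Insert 8: appended to row 1. P = [[2, 6, 8], [7]], Q = [[1, 3, 4], [2]].
Insert 3: 3 bumps 6 from row 1; 6 bumps 7 from row 2; 7 starts row 3. P = [[2, 3, 8], [6], [7]], Q = [[1, 3, 4], [2], [5]].
Insert 5: 5 bumps 8 from row 1; 8 appends to row 2. P = [[2, 3, 5], [6, 8], [7]], Q = [[1, 3, 4], [2, 6], [5]].
Insert 1: 1 bumps 2 from row 1; 2 bumps 6 from row 2; 6 bumps 7 from row 3; 7 starts row 4. P = [[1, 3, 5], [2, 8], [6], [7]], Q = [[1, 3, 4], [2, 6], [5], [7]].
Insert 4: 4 bumps 5 from row 1; 5 bumps 8 from row 2; 8 appends to row 3. P = [[1, 3, 4], [2, 5], [6, 8], [7]], Q = [[1, 3, 4], [2, 6], [5, 8], [7]].

So P = [[1, 3, 4], [2, 5], [6, 8], [7]], Q = [[1, 3, 4], [2, 6], [5, 8], [7]].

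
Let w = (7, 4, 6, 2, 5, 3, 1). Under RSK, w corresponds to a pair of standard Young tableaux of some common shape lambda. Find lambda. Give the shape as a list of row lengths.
[2, 2, 1, 1, 1]

Row-insert each entry into an empty tableau.

After inserting 7: P = [[7]].
After inserting 4: P = [[4], [7]].
After inserting 6: P = [[4, 6], [7]].
After inserting 2: P = [[2, 6], [4], [7]].
After inserting 5: P = [[2, 5], [4, 6], [7]].
After inserting 3: P = [[2, 3], [4, 5], [6], [7]].
After inserting 1: P = [[1, 3], [2, 5], [4], [6], [7]].

The final insertion tableau P = [[1, 3], [2, 5], [4], [6], [7]] has shape [2, 2, 1, 1, 1].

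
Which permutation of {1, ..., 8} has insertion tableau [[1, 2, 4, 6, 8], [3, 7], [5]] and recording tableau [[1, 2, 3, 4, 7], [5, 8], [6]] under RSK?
1 3 5 7 4 2 8 6

Reverse the RSK construction: for i from n down to 1, find the cell of Q containing i, remove the entry at that cell from P, and reverse-bump it up through P; the value ejected from row 1 is w(i).

Step i=8: Q has 8 at row 2, column 2; remove 7 from row 2 of P and reverse-bump: 7 enters row 1 and ejects 6. So w(8) = 6. P is now [[1, 2, 4, 7, 8], [3], [5]].
Step i=7: Q has 7 at row 1, column 5; remove that cell from P, ejecting 8. So w(7) = 8. P is now [[1, 2, 4, 7], [3], [5]].
Step i=6: Q has 6 at row 3, column 1; remove 5 from row 3 of P and reverse-bump: 5 enters row 2 and ejects 3; 3 enters row 1 and ejects 2. So w(6) = 2. P is now [[1, 3, 4, 7], [5]].
Step i=5: Q has 5 at row 2, column 1; remove 5 from row 2 of P and reverse-bump: 5 enters row 1 and ejects 4. So w(5) = 4. P is now [[1, 3, 5, 7]].
Step i=4: Q has 4 at row 1, column 4; remove that cell from P, ejecting 7. So w(4) = 7. P is now [[1, 3, 5]].
Step i=3: Q has 3 at row 1, column 3; remove that cell from P, ejecting 5. So w(3) = 5. P is now [[1, 3]].
Step i=2: Q has 2 at row 1, column 2; remove that cell from P, ejecting 3. So w(2) = 3. P is now [[1]].
Step i=1: Q has 1 at row 1, column 1; remove that cell from P, ejecting 1. So w(1) = 1. P is now [].

So w = 1 3 5 7 4 2 8 6.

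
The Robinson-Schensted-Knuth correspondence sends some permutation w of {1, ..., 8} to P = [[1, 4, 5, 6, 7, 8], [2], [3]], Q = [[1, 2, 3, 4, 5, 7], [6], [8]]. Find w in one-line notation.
3 4 5 6 7 2 8 1

Reverse RSK: for i = n, n-1, ..., 1, locate i in Q, remove the corresponding corner cell from P, and reverse-bump its entry up through P; the value ejected from row 1 is w(i).

So w = 3 4 5 6 7 2 8 1.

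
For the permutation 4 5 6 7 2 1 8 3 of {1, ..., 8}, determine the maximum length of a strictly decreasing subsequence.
3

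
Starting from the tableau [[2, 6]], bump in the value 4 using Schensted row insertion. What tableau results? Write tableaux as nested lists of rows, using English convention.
[[2, 4], [6]]

In row 1, 4 replaces 6 (the leftmost entry greater than 4); 6 is bumped to row 2. 6 starts a new row 2. The new tableau is [[2, 4], [6]].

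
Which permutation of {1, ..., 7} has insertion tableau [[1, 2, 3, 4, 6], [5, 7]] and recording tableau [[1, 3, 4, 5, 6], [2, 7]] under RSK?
Reverse the RSK construction: for i from n down to 1, find the cell of Q containing i, remove the entry at that cell from P, and reverse-bump it up through P; the value ejected from row 1 is w(i).

Step i=7: Q has 7 at row 2, column 2; remove 7 from row 2 of P and reverse-bump: 7 enters row 1 and ejects 6. So w(7) = 6. P is now [[1, 2, 3, 4, 7], [5]].
Step i=6: Q has 6 at row 1, column 5; remove that cell from P, ejecting 7. So w(6) = 7. P is now [[1, 2, 3, 4], [5]].
Step i=5: Q has 5 at row 1, column 4; remove that cell from P, ejecting 4. So w(5) = 4. P is now [[1, 2, 3], [5]].
Step i=4: Q has 4 at row 1, column 3; remove that cell from P, ejecting 3. So w(4) = 3. P is now [[1, 2], [5]].
Step i=3: Q has 3 at row 1, column 2; remove that cell from P, ejecting 2. So w(3) = 2. P is now [[1], [5]].
Step i=2: Q has 2 at row 2, column 1; remove 5 from row 2 of P and reverse-bump: 5 enters row 1 and ejects 1. So w(2) = 1. P is now [[5]].
Step i=1: Q has 1 at row 1, column 1; remove that cell from P, ejecting 5. So w(1) = 5. P is now [].

So w = 5 1 2 3 4 7 6.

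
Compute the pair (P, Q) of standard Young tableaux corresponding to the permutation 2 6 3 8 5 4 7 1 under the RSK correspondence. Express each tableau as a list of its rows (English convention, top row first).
P = [[1, 3, 4, 7], [2, 8], [5], [6]], Q = [[1, 2, 4, 7], [3, 5], [6], [8]]

Insert each entry of the permutation into P by Schensted row insertion, recording in Q the position of each new cell.

Insert 2: appended to row 1. P = [[2]].
Insert 6: appended to row 1. P = [[2, 6]].
Insert 3: 3 bumps 6 from row 1; 6 starts row 2. P = [[2, 3], [6]].
Insert 8: appended to row 1. P = [[2, 3, 8], [6]].
Insert 5: 5 bumps 8 from row 1; 8 appends to row 2. P = [[2, 3, 5], [6, 8]].
Insert 4: 4 bumps 5 from row 1; 5 bumps 6 from row 2; 6 starts row 3. P = [[2, 3, 4], [5, 8], [6]].
Insert 7: appended to row 1. P = [[2, 3, 4, 7], [5, 8], [6]].
Insert 1: 1 bumps 2 from row 1; 2 bumps 5 from row 2; 5 bumps 6 from row 3; 6 starts row 4. P = [[1, 3, 4, 7], [2, 8], [5], [6]].

So P = [[1, 3, 4, 7], [2, 8], [5], [6]], Q = [[1, 2, 4, 7], [3, 5], [6], [8]].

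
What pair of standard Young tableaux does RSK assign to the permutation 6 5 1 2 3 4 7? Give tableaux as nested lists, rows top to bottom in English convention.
Insert each entry of the permutation into P by Schensted row insertion, recording in Q the position of each new cell.

Insert 6: appended to row 1. P = [[6]].
Insert 5: 5 bumps 6 from row 1; 6 starts row 2. P = [[5], [6]].
Insert 1: 1 bumps 5 from row 1; 5 bumps 6 from row 2; 6 starts row 3. P = [[1], [5], [6]].
Insert 2: appended to row 1. P = [[1, 2], [5], [6]].
Insert 3: appended to row 1. P = [[1, 2, 3], [5], [6]].
Insert 4: appended to row 1. P = [[1, 2, 3, 4], [5], [6]].
Insert 7: appended to row 1. P = [[1, 2, 3, 4, 7], [5], [6]].

So P = [[1, 2, 3, 4, 7], [5], [6]], Q = [[1, 4, 5, 6, 7], [2], [3]].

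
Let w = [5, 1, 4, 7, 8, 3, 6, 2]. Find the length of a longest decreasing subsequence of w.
4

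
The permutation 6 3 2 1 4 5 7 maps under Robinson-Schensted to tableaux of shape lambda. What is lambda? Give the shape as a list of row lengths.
[4, 1, 1, 1]

Row-insert each entry into an empty tableau.

After inserting 6: P = [[6]].
After inserting 3: P = [[3], [6]].
After inserting 2: P = [[2], [3], [6]].
After inserting 1: P = [[1], [2], [3], [6]].
After inserting 4: P = [[1, 4], [2], [3], [6]].
After inserting 5: P = [[1, 4, 5], [2], [3], [6]].
After inserting 7: P = [[1, 4, 5, 7], [2], [3], [6]].

The final insertion tableau P = [[1, 4, 5, 7], [2], [3], [6]] has shape [4, 1, 1, 1].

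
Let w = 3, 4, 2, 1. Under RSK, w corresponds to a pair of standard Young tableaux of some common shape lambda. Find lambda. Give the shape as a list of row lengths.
[2, 1, 1]

RSK row insertion gives P = [[1, 4], [2], [3]], which has shape [2, 1, 1].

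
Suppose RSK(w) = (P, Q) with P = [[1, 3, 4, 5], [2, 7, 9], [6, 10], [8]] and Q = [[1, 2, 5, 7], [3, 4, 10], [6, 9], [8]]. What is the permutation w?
8 10 2 6 7 3 9 1 4 5

Reverse the RSK construction: for i from n down to 1, find the cell of Q containing i, remove the entry at that cell from P, and reverse-bump it up through P; the value ejected from row 1 is w(i).

Step i=10: Q has 10 at row 2, column 3; remove 9 from row 2 of P and reverse-bump: 9 enters row 1 and ejects 5. So w(10) = 5. P is now [[1, 3, 4, 9], [2, 7], [6, 10], [8]].
Step i=9: Q has 9 at row 3, column 2; remove 10 from row 3 of P and reverse-bump: 10 enters row 2 and ejects 7; 7 enters row 1 and ejects 4. So w(9) = 4. P is now [[1, 3, 7, 9], [2, 10], [6], [8]].
Step i=8: Q has 8 at row 4, column 1; remove 8 from row 4 of P and reverse-bump: 8 enters row 3 and ejects 6; 6 enters row 2 and ejects 2; 2 enters row 1 and ejects 1. So w(8) = 1. P is now [[2, 3, 7, 9], [6, 10], [8]].
Step i=7: Q has 7 at row 1, column 4; remove that cell from P, ejecting 9. So w(7) = 9. P is now [[2, 3, 7], [6, 10], [8]].
Step i=6: Q has 6 at row 3, column 1; remove 8 from row 3 of P and reverse-bump: 8 enters row 2 and ejects 6; 6 enters row 1 and ejects 3. So w(6) = 3. P is now [[2, 6, 7], [8, 10]].
Step i=5: Q has 5 at row 1, column 3; remove that cell from P, ejecting 7. So w(5) = 7. P is now [[2, 6], [8, 10]].
Step i=4: Q has 4 at row 2, column 2; remove 10 from row 2 of P and reverse-bump: 10 enters row 1 and ejects 6. So w(4) = 6. P is now [[2, 10], [8]].
Step i=3: Q has 3 at row 2, column 1; remove 8 from row 2 of P and reverse-bump: 8 enters row 1 and ejects 2. So w(3) = 2. P is now [[8, 10]].
Step i=2: Q has 2 at row 1, column 2; remove that cell from P, ejecting 10. So w(2) = 10. P is now [[8]].
Step i=1: Q has 1 at row 1, column 1; remove that cell from P, ejecting 8. So w(1) = 8. P is now [].

So w = 8 10 2 6 7 3 9 1 4 5.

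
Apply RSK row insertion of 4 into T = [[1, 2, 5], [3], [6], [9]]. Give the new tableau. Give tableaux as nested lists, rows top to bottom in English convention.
In row 1, 4 replaces 5 (the leftmost entry greater than 4); 5 is bumped to row 2. 5 is appended to row 2. The new tableau is [[1, 2, 4], [3, 5], [6], [9]].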